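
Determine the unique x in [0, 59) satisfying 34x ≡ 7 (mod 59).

The inverse of 34 mod 59 is 33 (since 34·33 = 1122 ≡ 1).
Multiplying both sides by 33: x ≡ 33·7 = 231 ≡ 54 (mod 59).

54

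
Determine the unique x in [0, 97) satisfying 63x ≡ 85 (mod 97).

46

The inverse of 63 mod 97 is 77 (since 63·77 = 4851 ≡ 1).
Multiplying both sides by 77: x ≡ 77·85 = 6545 ≡ 46 (mod 97).
Check: 63·46 = 2898 = 29·97 + 85.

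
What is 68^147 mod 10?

2

Powers of 8 mod 10 repeat with period 4: 8, 4, 2, 6.
147 leaves remainder 3 on division by 4, so 68^147 ends in 2.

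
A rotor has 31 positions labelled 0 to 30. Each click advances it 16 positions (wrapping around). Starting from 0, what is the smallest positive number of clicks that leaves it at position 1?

31 = 1·16 + 15
16 = 1·15 + 1
15 = 15·1 + 0
Back-substituting gives 16·2 ≡ 1 (mod 31).

2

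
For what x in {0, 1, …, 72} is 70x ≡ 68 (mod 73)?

26

The inverse of 70 mod 73 is 24 (since 70·24 = 1680 ≡ 1).
Multiplying both sides by 24: x ≡ 24·68 = 1632 ≡ 26 (mod 73).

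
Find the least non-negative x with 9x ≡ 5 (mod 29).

7

9⁻¹ ≡ 13 (mod 29) because 9·13 = 117 = 4·29 + 1.
Multiplying both sides by 13: x ≡ 13·5 = 65 ≡ 7 (mod 29).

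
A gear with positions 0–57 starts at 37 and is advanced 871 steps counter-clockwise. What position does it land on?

36

871 mod 58 = 1 (since 15·58 = 870).
(37 − 1) mod 58 = 36.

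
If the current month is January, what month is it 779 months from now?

779 = 64·12 + 11, so 779 mod 12 = 11.
January + 11 months → December.

December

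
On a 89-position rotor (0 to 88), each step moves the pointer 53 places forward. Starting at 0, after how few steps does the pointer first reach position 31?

56

The inverse of 53 mod 89 is 42 (since 53·42 = 2226 ≡ 1).
So x ≡ 42·31 = 1302 ≡ 56 (mod 89).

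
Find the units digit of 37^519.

Last digits of 7^n: 7, 9, 3, 1 (period 4).
519 mod 4 = 3, so the last digit matches 7^3 = 3.

3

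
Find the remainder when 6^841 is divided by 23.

2

Successive squares of 6 mod 23: 6^1≡6, 6^2≡13, 6^4≡8, 6^8≡18, 6^16≡2, 6^32≡4, 6^64≡16, 6^128≡3, 6^256≡9, 6^512≡12.
841 = 1 + 8 + 64 + 256 + 512, so 6^841 ≡ 6·18·16·9·12 ≡ 2 (mod 23).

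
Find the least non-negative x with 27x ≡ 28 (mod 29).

15

The inverse of 27 mod 29 is 14 (since 27·14 = 378 ≡ 1).
Multiplying both sides by 14: x ≡ 14·28 = 392 ≡ 15 (mod 29).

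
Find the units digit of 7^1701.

The units digit of 7^n cycles with period 4: 7, 9, 3, 1, …
1701 mod 4 = 1, so the last digit matches 7^1 = 7.

7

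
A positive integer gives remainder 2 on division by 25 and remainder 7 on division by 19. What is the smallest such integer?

x ≡ 7 (mod 19) gives x ∈ {7, 26, 45, 64, 83, 102}.
The first of these with x mod 25 = 2 is 102.

102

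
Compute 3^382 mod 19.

5

Square-and-reduce mod 19: 3^1≡3, 3^2≡9, 3^4≡5, 3^8≡6, 3^16≡17, 3^32≡4, 3^64≡16, 3^128≡9, 3^256≡5.
Since 382 = 2 + 4 + 8 + 16 + 32 + 64 + 256 in binary, 3^382 ≡ 9·5·6·17·4·16·5 ≡ 5 (mod 19).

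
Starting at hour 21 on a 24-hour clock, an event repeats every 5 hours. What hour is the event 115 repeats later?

115·5 = 575.
Dividing 575 by 24 gives quotient 23 and remainder 23.
(21 + 23) mod 24 = 20.

20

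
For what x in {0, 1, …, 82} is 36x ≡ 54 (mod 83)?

43

36⁻¹ ≡ 30 (mod 83) because 36·30 = 1080 = 13·83 + 1.
So x ≡ 30·54 = 1620 ≡ 43 (mod 83).
Check: 36·43 = 1548 = 18·83 + 54.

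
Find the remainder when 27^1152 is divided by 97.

1

Successive squares of 27 mod 97: 27^1≡27, 27^2≡50, 27^4≡75, 27^8≡96, 27^16≡1, 27^32≡1, 27^64≡1, 27^128≡1, 27^256≡1, 27^512≡1, 27^1024≡1.
Since 1152 = 128 + 1024 in binary, 27^1152 ≡ 1·1 ≡ 1 (mod 97).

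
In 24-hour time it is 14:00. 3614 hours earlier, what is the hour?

3614 − 150·24 = 14, so 3614 ≡ 14 (mod 24).
(14 − 14) mod 24 = 0.

0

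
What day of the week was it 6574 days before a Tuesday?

Monday

6574 mod 7 = 1 (since 939·7 = 6573).
Tuesday − 1 day → Monday.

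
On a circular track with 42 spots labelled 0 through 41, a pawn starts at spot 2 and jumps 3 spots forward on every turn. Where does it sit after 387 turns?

29

387·3 = 1161.
1161 = 27·42 + 27, so 1161 mod 42 = 27.
(2 + 27) mod 42 = 29.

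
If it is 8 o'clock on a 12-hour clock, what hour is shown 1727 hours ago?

9

1727 = 143·12 + 11, so 1727 mod 12 = 11.
8 − 11 → 9 on a 12-hour dial.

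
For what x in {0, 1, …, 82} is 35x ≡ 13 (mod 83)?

35⁻¹ ≡ 19 (mod 83) because 35·19 = 665 = 8·83 + 1.
So x ≡ 19·13 = 247 ≡ 81 (mod 83).
Check: 35·81 = 2835 = 34·83 + 13.

81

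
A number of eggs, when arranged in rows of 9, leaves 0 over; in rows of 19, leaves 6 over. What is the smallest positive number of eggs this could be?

x ≡ 0 (mod 9) gives x ∈ {0, 9, 18, 27, 36, 45, 54, 63}.
The first of these with x mod 19 = 6 is 63.

63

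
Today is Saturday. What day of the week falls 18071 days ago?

18071 mod 7 = 4 (since 2581·7 = 18067).
Saturday − 4 days → Tuesday.

Tuesday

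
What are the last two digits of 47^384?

81

Successive squares of 47 mod 100: 47^1≡47, 47^2≡9, 47^4≡81, 47^8≡61, 47^16≡21, 47^32≡41, 47^64≡81, 47^128≡61, 47^256≡21.
Since 384 = 128 + 256 in binary, 47^384 ≡ 61·21 ≡ 81 (mod 100).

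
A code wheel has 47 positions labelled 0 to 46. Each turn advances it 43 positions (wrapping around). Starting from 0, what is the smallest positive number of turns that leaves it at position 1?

35

43·35 = 1505 = 32·47 + 1, so 43⁻¹ ≡ 35 (mod 47).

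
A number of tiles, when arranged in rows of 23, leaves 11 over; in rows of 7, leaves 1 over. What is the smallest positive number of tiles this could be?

x ≡ 1 (mod 7) gives x ∈ {1, 8, 15, 22, 29, 36, 43, 50, …}.
The first of these with x mod 23 = 11 is 57.

57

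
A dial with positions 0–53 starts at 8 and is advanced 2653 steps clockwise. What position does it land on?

15

2653 = 49·54 + 7, so 2653 mod 54 = 7.
(8 + 7) mod 54 = 15.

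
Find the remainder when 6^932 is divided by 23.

18

Successive squares of 6 mod 23: 6^1≡6, 6^2≡13, 6^4≡8, 6^8≡18, 6^16≡2, 6^32≡4, 6^64≡16, 6^128≡3, 6^256≡9, 6^512≡12.
932 = 4 + 32 + 128 + 256 + 512, so 6^932 ≡ 8·4·3·9·12 ≡ 18 (mod 23).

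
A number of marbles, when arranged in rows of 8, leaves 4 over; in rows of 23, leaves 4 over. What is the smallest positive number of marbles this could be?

x ≡ 4 (mod 8) gives x ∈ {4}.
The first of these with x mod 23 = 4 is 4.

4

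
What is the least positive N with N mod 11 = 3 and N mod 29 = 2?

234

Since 29·8 ≡ 1 (mod 11), take x = 2 + 29·((3−2)·8 mod 11) = 2 + 29·8 = 234.
Check: 234 mod 11 = 3, 234 mod 29 = 2.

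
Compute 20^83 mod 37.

Square-and-reduce mod 37: 20^1≡20, 20^2≡30, 20^4≡12, 20^8≡33, 20^16≡16, 20^32≡34, 20^64≡9.
Since 83 = 1 + 2 + 16 + 64 in binary, 20^83 ≡ 20·30·16·9 ≡ 5 (mod 37).

5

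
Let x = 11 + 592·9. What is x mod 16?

592·9 = 5328.
Dividing 5328 by 16 gives quotient 333 and remainder 0.
(11 + 0) mod 16 = 11.

11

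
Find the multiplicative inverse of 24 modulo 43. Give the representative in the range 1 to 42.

43 = 1·24 + 19
24 = 1·19 + 5
19 = 3·5 + 4
5 = 1·4 + 1
4 = 4·1 + 0
Back-substituting gives 24·9 ≡ 1 (mod 43).

9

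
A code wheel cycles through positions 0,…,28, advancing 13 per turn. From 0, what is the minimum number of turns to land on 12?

The inverse of 13 mod 29 is 9 (since 13·9 = 117 ≡ 1).
So x ≡ 9·12 = 108 ≡ 21 (mod 29).

21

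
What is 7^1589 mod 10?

7

Powers of 7 mod 10 repeat with period 4: 7, 9, 3, 1.
1589 leaves remainder 1 on division by 4, so 7^1589 ends in 7.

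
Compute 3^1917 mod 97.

Square-and-reduce mod 97: 3^1≡3, 3^2≡9, 3^4≡81, 3^8≡62, 3^16≡61, 3^32≡35, 3^64≡61, 3^128≡35, 3^256≡61, 3^512≡35, 3^1024≡61.
Since 1917 = 1 + 4 + 8 + 16 + 32 + 64 + 256 + 512 + 1024 in binary, 3^1917 ≡ 3·81·62·61·35·61·61·35·61 ≡ 18 (mod 97).

18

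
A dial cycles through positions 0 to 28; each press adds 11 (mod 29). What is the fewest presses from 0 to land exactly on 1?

8

11·8 = 88 = 3·29 + 1, so 11⁻¹ ≡ 8 (mod 29).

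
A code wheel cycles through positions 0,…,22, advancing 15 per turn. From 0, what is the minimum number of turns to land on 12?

15⁻¹ ≡ 20 (mod 23) because 15·20 = 300 = 13·23 + 1.
So x ≡ 20·12 = 240 ≡ 10 (mod 23).

10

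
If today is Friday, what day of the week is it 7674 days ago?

Dividing 7674 by 7 gives quotient 1096 and remainder 2.
Friday − 2 days → Wednesday.

Wednesday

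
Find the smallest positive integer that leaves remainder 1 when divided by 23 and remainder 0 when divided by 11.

231

x ≡ 0 (mod 11) gives x ∈ {0, 11, 22, 33, 44, 55, 66, 77, …}.
The first of these with x mod 23 = 1 is 231.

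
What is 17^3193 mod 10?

7

Powers of 7 mod 10 repeat with period 4: 7, 9, 3, 1.
3193 mod 4 = 1, so the last digit matches 7^1 = 7.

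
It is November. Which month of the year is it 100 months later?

Dividing 100 by 12 gives quotient 8 and remainder 4.
November + 4 months → March.

March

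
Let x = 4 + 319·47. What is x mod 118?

319·47 = 14993.
Dividing 14993 by 118 gives quotient 127 and remainder 7.
(4 + 7) mod 118 = 11.

11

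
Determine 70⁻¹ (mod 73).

70·24 = 1680 = 23·73 + 1, so 70⁻¹ ≡ 24 (mod 73).

24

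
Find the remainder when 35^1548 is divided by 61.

34

By repeated squaring mod 61: 35^1≡35, 35^2≡5, 35^4≡25, 35^8≡15, 35^16≡42, 35^32≡56, 35^64≡25, 35^128≡15, 35^256≡42, 35^512≡56, 35^1024≡25.
Since 1548 = 4 + 8 + 512 + 1024 in binary, 35^1548 ≡ 25·15·56·25 ≡ 34 (mod 61).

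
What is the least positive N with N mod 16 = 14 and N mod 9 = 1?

x ≡ 1 (mod 9) gives x ∈ {1, 10, 19, 28, 37, 46}.
The first of these with x mod 16 = 14 is 46.

46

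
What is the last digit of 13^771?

The units digit of 13^n cycles with period 4: 3, 9, 7, 1, …
771 mod 4 = 3, so the last digit matches 3^3 = 7.

7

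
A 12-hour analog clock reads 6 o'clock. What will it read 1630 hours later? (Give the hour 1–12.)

4

1630 mod 12 = 10 (since 135·12 = 1620).
6 + 10 → 4 on a 12-hour dial.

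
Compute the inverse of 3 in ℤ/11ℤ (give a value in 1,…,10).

3·4 = 12 = 1·11 + 1, so 3⁻¹ ≡ 4 (mod 11).

4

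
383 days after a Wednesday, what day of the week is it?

Monday

383 = 54·7 + 5, so 383 mod 7 = 5.
Wednesday + 5 days → Monday.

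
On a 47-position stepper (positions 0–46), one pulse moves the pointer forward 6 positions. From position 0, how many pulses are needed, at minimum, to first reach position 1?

8

6·8 = 48 = 1·47 + 1, so 6⁻¹ ≡ 8 (mod 47).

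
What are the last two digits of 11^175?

Successive squares of 11 mod 100: 11^1≡11, 11^2≡21, 11^4≡41, 11^8≡81, 11^16≡61, 11^32≡21, 11^64≡41, 11^128≡81.
175 = 1 + 2 + 4 + 8 + 32 + 128, so 11^175 ≡ 11·21·41·81·21·81 ≡ 51 (mod 100).

51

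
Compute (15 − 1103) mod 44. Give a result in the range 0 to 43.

Dividing 1103 by 44 gives quotient 25 and remainder 3.
(15 − 3) mod 44 = 12.

12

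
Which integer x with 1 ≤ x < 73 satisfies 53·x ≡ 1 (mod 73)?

73 = 1·53 + 20
53 = 2·20 + 13
20 = 1·13 + 7
13 = 1·7 + 6
7 = 1·6 + 1
6 = 6·1 + 0
Back-substituting gives 53·62 ≡ 1 (mod 73).

62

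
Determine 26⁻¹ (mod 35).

31

26·31 = 806 = 23·35 + 1, so 26⁻¹ ≡ 31 (mod 35).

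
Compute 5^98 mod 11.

Square-and-reduce mod 11: 5^1≡5, 5^2≡3, 5^4≡9, 5^8≡4, 5^16≡5, 5^32≡3, 5^64≡9.
Since 98 = 2 + 32 + 64 in binary, 5^98 ≡ 3·3·9 ≡ 4 (mod 11).

4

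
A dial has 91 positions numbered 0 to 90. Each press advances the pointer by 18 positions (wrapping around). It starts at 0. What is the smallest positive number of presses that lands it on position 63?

The inverse of 18 mod 91 is 86 (since 18·86 = 1548 ≡ 1).
So x ≡ 86·63 = 5418 ≡ 49 (mod 91).
Check: 18·49 = 882 = 9·91 + 63.

49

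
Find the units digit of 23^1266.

9

Powers of 3 mod 10 repeat with period 4: 3, 9, 7, 1.
1266 leaves remainder 2 on division by 4, so 23^1266 ends in 9.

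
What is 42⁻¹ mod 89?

89 = 2·42 + 5
42 = 8·5 + 2
5 = 2·2 + 1
2 = 2·1 + 0
Back-substituting gives 42·53 ≡ 1 (mod 89).

53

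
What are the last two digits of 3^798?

Square-and-reduce mod 100: 3^1≡3, 3^2≡9, 3^4≡81, 3^8≡61, 3^16≡21, 3^32≡41, 3^64≡81, 3^128≡61, 3^256≡21, 3^512≡41.
Since 798 = 2 + 4 + 8 + 16 + 256 + 512 in binary, 3^798 ≡ 9·81·61·21·21·41 ≡ 89 (mod 100).

89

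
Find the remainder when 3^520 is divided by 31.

By repeated squaring mod 31: 3^1≡3, 3^2≡9, 3^4≡19, 3^8≡20, 3^16≡28, 3^32≡9, 3^64≡19, 3^128≡20, 3^256≡28, 3^512≡9.
520 = 8 + 512, so 3^520 ≡ 20·9 ≡ 25 (mod 31).

25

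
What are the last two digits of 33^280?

01

Successive squares of 33 mod 100: 33^1≡33, 33^2≡89, 33^4≡21, 33^8≡41, 33^16≡81, 33^32≡61, 33^64≡21, 33^128≡41, 33^256≡81.
Since 280 = 8 + 16 + 256 in binary, 33^280 ≡ 41·81·81 ≡ 1 (mod 100).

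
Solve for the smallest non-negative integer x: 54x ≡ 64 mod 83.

35

54⁻¹ ≡ 20 (mod 83) because 54·20 = 1080 = 13·83 + 1.
So x ≡ 20·64 = 1280 ≡ 35 (mod 83).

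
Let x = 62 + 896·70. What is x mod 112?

896·70 = 62720.
Dividing 62720 by 112 gives quotient 560 and remainder 0.
(62 + 0) mod 112 = 62.

62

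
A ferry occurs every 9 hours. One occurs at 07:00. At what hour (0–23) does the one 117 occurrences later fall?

117·9 = 1053.
Dividing 1053 by 24 gives quotient 43 and remainder 21.
(7 + 21) mod 24 = 4.

4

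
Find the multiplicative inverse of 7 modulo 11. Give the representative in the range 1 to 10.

8

11 = 1·7 + 4
7 = 1·4 + 3
4 = 1·3 + 1
3 = 3·1 + 0
Back-substituting gives 7·8 ≡ 1 (mod 11).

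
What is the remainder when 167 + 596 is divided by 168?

596 − 3·168 = 92, so 596 ≡ 92 (mod 168).
(167 + 92) mod 168 = 91.

91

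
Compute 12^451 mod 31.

By repeated squaring mod 31: 12^1≡12, 12^2≡20, 12^4≡28, 12^8≡9, 12^16≡19, 12^32≡20, 12^64≡28, 12^128≡9, 12^256≡19.
Since 451 = 1 + 2 + 64 + 128 + 256 in binary, 12^451 ≡ 12·20·28·9·19 ≡ 12 (mod 31).

12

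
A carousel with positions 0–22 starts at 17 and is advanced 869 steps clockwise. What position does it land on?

12

869 − 37·23 = 18, so 869 ≡ 18 (mod 23).
(17 + 18) mod 23 = 12.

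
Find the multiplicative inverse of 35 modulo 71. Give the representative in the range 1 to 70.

69

71 = 2·35 + 1
35 = 35·1 + 0
Back-substituting gives 35·69 ≡ 1 (mod 71).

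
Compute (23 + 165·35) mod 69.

2

165·35 = 5775.
5775 mod 69 = 48 (since 83·69 = 5727).
(23 + 48) mod 69 = 2.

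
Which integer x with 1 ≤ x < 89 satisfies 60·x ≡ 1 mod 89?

46

60·46 = 2760 = 31·89 + 1, so 60⁻¹ ≡ 46 (mod 89).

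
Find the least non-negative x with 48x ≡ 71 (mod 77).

48

48⁻¹ ≡ 69 (mod 77) because 48·69 = 3312 = 43·77 + 1.
So x ≡ 69·71 = 4899 ≡ 48 (mod 77).
Check: 48·48 = 2304 = 29·77 + 71.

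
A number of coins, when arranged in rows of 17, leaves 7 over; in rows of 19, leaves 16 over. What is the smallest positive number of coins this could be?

92

x ≡ 7 (mod 17) gives x ∈ {7, 24, 41, 58, 75, 92}.
The first of these with x mod 19 = 16 is 92.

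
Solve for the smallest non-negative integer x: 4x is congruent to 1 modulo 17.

4⁻¹ ≡ 13 (mod 17) because 4·13 = 52 = 3·17 + 1.
Multiplying both sides by 13: x ≡ 13·1 = 13 ≡ 13 (mod 17).

13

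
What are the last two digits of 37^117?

17

By repeated squaring mod 100: 37^1≡37, 37^2≡69, 37^4≡61, 37^8≡21, 37^16≡41, 37^32≡81, 37^64≡61.
117 = 1 + 4 + 16 + 32 + 64, so 37^117 ≡ 37·61·41·81·61 ≡ 17 (mod 100).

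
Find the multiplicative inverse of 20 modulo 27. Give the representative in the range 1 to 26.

23

20·23 = 460 = 17·27 + 1, so 20⁻¹ ≡ 23 (mod 27).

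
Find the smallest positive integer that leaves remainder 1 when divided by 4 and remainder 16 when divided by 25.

41

x ≡ 1 (mod 4) gives x ∈ {1, 5, 9, 13, 17, 21, 25, 29, …}.
The first of these with x mod 25 = 16 is 41.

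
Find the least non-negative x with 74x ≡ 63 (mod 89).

67

74⁻¹ ≡ 83 (mod 89) because 74·83 = 6142 = 69·89 + 1.
So x ≡ 83·63 = 5229 ≡ 67 (mod 89).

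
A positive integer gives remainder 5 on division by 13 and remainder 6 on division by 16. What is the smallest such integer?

70

Since 16·9 ≡ 1 (mod 13), take x = 6 + 16·((5−6)·9 mod 13) = 6 + 16·4 = 70.
Check: 70 mod 13 = 5, 70 mod 16 = 6.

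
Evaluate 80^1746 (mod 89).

Successive squares of 80 mod 89: 80^1≡80, 80^2≡81, 80^4≡64, 80^8≡2, 80^16≡4, 80^32≡16, 80^64≡78, 80^128≡32, 80^256≡45, 80^512≡67, 80^1024≡39.
Since 1746 = 2 + 16 + 64 + 128 + 512 + 1024 in binary, 80^1746 ≡ 81·4·78·32·67·39 ≡ 87 (mod 89).

87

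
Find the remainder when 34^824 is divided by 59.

29

By repeated squaring mod 59: 34^1≡34, 34^2≡35, 34^4≡45, 34^8≡19, 34^16≡7, 34^32≡49, 34^64≡41, 34^128≡29, 34^256≡15, 34^512≡48.
Since 824 = 8 + 16 + 32 + 256 + 512 in binary, 34^824 ≡ 19·7·49·15·48 ≡ 29 (mod 59).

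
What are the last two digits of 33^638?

09

Square-and-reduce mod 100: 33^1≡33, 33^2≡89, 33^4≡21, 33^8≡41, 33^16≡81, 33^32≡61, 33^64≡21, 33^128≡41, 33^256≡81, 33^512≡61.
Since 638 = 2 + 4 + 8 + 16 + 32 + 64 + 512 in binary, 33^638 ≡ 89·21·41·81·61·21·61 ≡ 9 (mod 100).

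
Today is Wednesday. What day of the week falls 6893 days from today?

6893 mod 7 = 5 (since 984·7 = 6888).
Wednesday + 5 days → Monday.

Monday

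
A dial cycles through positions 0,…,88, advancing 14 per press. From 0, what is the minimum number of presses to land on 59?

14⁻¹ ≡ 70 (mod 89) because 14·70 = 980 = 11·89 + 1.
Multiplying both sides by 70: x ≡ 70·59 = 4130 ≡ 36 (mod 89).

36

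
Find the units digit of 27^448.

1

Last digits of 7^n: 7, 9, 3, 1 (period 4).
448 leaves remainder 0 on division by 4, so 27^448 ends in 1.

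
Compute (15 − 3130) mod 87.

17

3130 mod 87 = 85 (since 35·87 = 3045).
(15 − 85) mod 87 = 17.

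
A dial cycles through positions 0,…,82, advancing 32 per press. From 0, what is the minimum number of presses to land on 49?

56

The inverse of 32 mod 83 is 13 (since 32·13 = 416 ≡ 1).
Multiplying both sides by 13: x ≡ 13·49 = 637 ≡ 56 (mod 83).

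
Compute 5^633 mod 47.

Successive squares of 5 mod 47: 5^1≡5, 5^2≡25, 5^4≡14, 5^8≡8, 5^16≡17, 5^32≡7, 5^64≡2, 5^128≡4, 5^256≡16, 5^512≡21.
Since 633 = 1 + 8 + 16 + 32 + 64 + 512 in binary, 5^633 ≡ 5·8·17·7·2·21 ≡ 29 (mod 47).

29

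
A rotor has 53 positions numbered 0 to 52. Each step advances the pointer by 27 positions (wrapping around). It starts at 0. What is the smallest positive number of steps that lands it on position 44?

35

The inverse of 27 mod 53 is 2 (since 27·2 = 54 ≡ 1).
Multiplying both sides by 2: x ≡ 2·44 = 88 ≡ 35 (mod 53).
Check: 27·35 = 945 = 17·53 + 44.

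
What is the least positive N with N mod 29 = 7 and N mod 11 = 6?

94

Since 11·8 ≡ 1 (mod 29), take x = 6 + 11·((7−6)·8 mod 29) = 6 + 11·8 = 94.
Check: 94 mod 29 = 7, 94 mod 11 = 6.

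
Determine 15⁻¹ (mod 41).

41 = 2·15 + 11
15 = 1·11 + 4
11 = 2·4 + 3
4 = 1·3 + 1
3 = 3·1 + 0
Back-substituting gives 15·11 ≡ 1 (mod 41).

11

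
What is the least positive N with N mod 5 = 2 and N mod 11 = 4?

Since 11·1 ≡ 1 (mod 5), take x = 4 + 11·((2−4)·1 mod 5) = 4 + 11·3 = 37.
Check: 37 mod 5 = 2, 37 mod 11 = 4.

37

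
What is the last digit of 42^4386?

The units digit of 42^n cycles with period 4: 2, 4, 8, 6, …
4386 mod 4 = 2, so the last digit matches 2^2 = 4.

4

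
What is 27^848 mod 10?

Powers of 7 mod 10 repeat with period 4: 7, 9, 3, 1.
848 leaves remainder 0 on division by 4, so 27^848 ends in 1.

1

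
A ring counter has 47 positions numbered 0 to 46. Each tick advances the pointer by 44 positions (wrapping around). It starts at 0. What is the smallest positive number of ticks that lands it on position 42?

The inverse of 44 mod 47 is 31 (since 44·31 = 1364 ≡ 1).
So x ≡ 31·42 = 1302 ≡ 33 (mod 47).

33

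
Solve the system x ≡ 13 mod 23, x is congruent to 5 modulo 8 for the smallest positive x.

Since 8·3 ≡ 1 (mod 23), take x = 5 + 8·((13−5)·3 mod 23) = 5 + 8·1 = 13.
Check: 13 mod 23 = 13, 13 mod 8 = 5.

13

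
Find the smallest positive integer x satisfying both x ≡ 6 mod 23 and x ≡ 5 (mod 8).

x ≡ 5 (mod 8) gives x ∈ {5, 13, 21, 29}.
The first of these with x mod 23 = 6 is 29.

29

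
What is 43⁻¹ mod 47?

43·35 = 1505 = 32·47 + 1, so 43⁻¹ ≡ 35 (mod 47).

35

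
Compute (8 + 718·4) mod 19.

718·4 = 2872.
2872 − 151·19 = 3, so 2872 ≡ 3 (mod 19).
(8 + 3) mod 19 = 11.

11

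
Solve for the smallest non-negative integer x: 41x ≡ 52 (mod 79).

The inverse of 41 mod 79 is 27 (since 41·27 = 1107 ≡ 1).
So x ≡ 27·52 = 1404 ≡ 61 (mod 79).
Check: 41·61 = 2501 = 31·79 + 52.

61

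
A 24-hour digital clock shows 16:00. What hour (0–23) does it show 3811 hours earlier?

3811 − 158·24 = 19, so 3811 ≡ 19 (mod 24).
(16 − 19) mod 24 = 21.

21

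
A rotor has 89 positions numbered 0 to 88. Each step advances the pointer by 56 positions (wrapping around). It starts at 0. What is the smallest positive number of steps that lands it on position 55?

28

56⁻¹ ≡ 62 (mod 89) because 56·62 = 3472 = 39·89 + 1.
So x ≡ 62·55 = 3410 ≡ 28 (mod 89).
Check: 56·28 = 1568 = 17·89 + 55.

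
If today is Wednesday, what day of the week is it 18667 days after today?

18667 − 2666·7 = 5, so 18667 ≡ 5 (mod 7).
Wednesday + 5 days → Monday.

Monday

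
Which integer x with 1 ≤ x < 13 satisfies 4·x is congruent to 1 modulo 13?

13 = 3·4 + 1
4 = 4·1 + 0
Back-substituting gives 4·10 ≡ 1 (mod 13).

10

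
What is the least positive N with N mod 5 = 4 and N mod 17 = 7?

x ≡ 4 (mod 5) gives x ∈ {4, 9, 14, 19, 24}.
The first of these with x mod 17 = 7 is 24.

24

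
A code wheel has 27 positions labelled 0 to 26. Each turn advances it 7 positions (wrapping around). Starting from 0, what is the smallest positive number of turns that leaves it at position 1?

7·4 = 28 = 1·27 + 1, so 7⁻¹ ≡ 4 (mod 27).

4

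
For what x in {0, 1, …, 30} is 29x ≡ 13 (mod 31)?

The inverse of 29 mod 31 is 15 (since 29·15 = 435 ≡ 1).
So x ≡ 15·13 = 195 ≡ 9 (mod 31).

9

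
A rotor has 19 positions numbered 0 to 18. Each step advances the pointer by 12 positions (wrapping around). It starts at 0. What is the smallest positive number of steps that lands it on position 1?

8

12⁻¹ ≡ 8 (mod 19) because 12·8 = 96 = 5·19 + 1.
So x ≡ 8·1 = 8 ≡ 8 (mod 19).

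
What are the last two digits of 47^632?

By repeated squaring mod 100: 47^1≡47, 47^2≡9, 47^4≡81, 47^8≡61, 47^16≡21, 47^32≡41, 47^64≡81, 47^128≡61, 47^256≡21, 47^512≡41.
Since 632 = 8 + 16 + 32 + 64 + 512 in binary, 47^632 ≡ 61·21·41·81·41 ≡ 41 (mod 100).

41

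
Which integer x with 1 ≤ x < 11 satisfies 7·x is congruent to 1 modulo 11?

8

11 = 1·7 + 4
7 = 1·4 + 3
4 = 1·3 + 1
3 = 3·1 + 0
Back-substituting gives 7·8 ≡ 1 (mod 11).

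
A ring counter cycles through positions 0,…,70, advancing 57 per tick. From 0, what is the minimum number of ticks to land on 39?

57⁻¹ ≡ 5 (mod 71) because 57·5 = 285 = 4·71 + 1.
Multiplying both sides by 5: x ≡ 5·39 = 195 ≡ 53 (mod 71).

53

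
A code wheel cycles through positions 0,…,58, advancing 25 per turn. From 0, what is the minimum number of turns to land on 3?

25⁻¹ ≡ 26 (mod 59) because 25·26 = 650 = 11·59 + 1.
Multiplying both sides by 26: x ≡ 26·3 = 78 ≡ 19 (mod 59).

19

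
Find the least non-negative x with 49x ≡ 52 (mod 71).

49⁻¹ ≡ 29 (mod 71) because 49·29 = 1421 = 20·71 + 1.
So x ≡ 29·52 = 1508 ≡ 17 (mod 71).

17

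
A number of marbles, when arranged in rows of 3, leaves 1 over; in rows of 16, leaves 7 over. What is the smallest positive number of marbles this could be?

7

x ≡ 1 (mod 3) gives x ∈ {1, 4, 7}.
The first of these with x mod 16 = 7 is 7.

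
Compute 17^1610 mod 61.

By repeated squaring mod 61: 17^1≡17, 17^2≡45, 17^4≡12, 17^8≡22, 17^16≡57, 17^32≡16, 17^64≡12, 17^128≡22, 17^256≡57, 17^512≡16, 17^1024≡12.
Since 1610 = 2 + 8 + 64 + 512 + 1024 in binary, 17^1610 ≡ 45·22·12·16·12 ≡ 48 (mod 61).

48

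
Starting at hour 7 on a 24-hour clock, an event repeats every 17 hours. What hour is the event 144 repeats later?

7

144·17 = 2448.
Dividing 2448 by 24 gives quotient 102 and remainder 0.
(7 + 0) mod 24 = 7.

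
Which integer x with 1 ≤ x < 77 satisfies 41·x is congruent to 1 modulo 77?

62

77 = 1·41 + 36
41 = 1·36 + 5
36 = 7·5 + 1
5 = 5·1 + 0
Back-substituting gives 41·62 ≡ 1 (mod 77).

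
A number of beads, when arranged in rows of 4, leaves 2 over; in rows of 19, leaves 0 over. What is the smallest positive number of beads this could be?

38

x ≡ 2 (mod 4) gives x ∈ {2, 6, 10, 14, 18, 22, 26, 30, …}.
The first of these with x mod 19 = 0 is 38.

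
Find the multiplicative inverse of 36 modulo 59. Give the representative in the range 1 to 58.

41

36·41 = 1476 = 25·59 + 1, so 36⁻¹ ≡ 41 (mod 59).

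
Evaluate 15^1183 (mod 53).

1

By repeated squaring mod 53: 15^1≡15, 15^2≡13, 15^4≡10, 15^8≡47, 15^16≡36, 15^32≡24, 15^64≡46, 15^128≡49, 15^256≡16, 15^512≡44, 15^1024≡28.
Since 1183 = 1 + 2 + 4 + 8 + 16 + 128 + 1024 in binary, 15^1183 ≡ 15·13·10·47·36·49·28 ≡ 1 (mod 53).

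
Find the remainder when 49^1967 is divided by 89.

Square-and-reduce mod 89: 49^1≡49, 49^2≡87, 49^4≡4, 49^8≡16, 49^16≡78, 49^32≡32, 49^64≡45, 49^128≡67, 49^256≡39, 49^512≡8, 49^1024≡64.
1967 = 1 + 2 + 4 + 8 + 32 + 128 + 256 + 512 + 1024, so 49^1967 ≡ 49·87·4·16·32·67·39·8·64 ≡ 17 (mod 89).

17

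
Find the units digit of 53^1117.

Last digits of 3^n: 3, 9, 7, 1 (period 4).
1117 leaves remainder 1 on division by 4, so 53^1117 ends in 3.

3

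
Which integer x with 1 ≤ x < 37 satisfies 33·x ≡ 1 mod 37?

9

37 = 1·33 + 4
33 = 8·4 + 1
4 = 4·1 + 0
Back-substituting gives 33·9 ≡ 1 (mod 37).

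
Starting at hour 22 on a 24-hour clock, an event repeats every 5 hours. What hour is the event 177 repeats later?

19

177·5 = 885.
Dividing 885 by 24 gives quotient 36 and remainder 21.
(22 + 21) mod 24 = 19.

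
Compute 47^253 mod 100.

27

Square-and-reduce mod 100: 47^1≡47, 47^2≡9, 47^4≡81, 47^8≡61, 47^16≡21, 47^32≡41, 47^64≡81, 47^128≡61.
253 = 1 + 4 + 8 + 16 + 32 + 64 + 128, so 47^253 ≡ 47·81·61·21·41·81·61 ≡ 27 (mod 100).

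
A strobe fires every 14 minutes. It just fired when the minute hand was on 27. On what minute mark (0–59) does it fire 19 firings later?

19·14 = 266.
Dividing 266 by 60 gives quotient 4 and remainder 26.
(27 + 26) mod 60 = 53.

53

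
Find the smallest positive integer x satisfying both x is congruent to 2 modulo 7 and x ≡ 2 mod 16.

2

x ≡ 2 (mod 7) gives x ∈ {2}.
The first of these with x mod 16 = 2 is 2.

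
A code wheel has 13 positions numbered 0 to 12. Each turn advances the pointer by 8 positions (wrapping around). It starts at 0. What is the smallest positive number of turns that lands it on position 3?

2

The inverse of 8 mod 13 is 5 (since 8·5 = 40 ≡ 1).
Multiplying both sides by 5: x ≡ 5·3 = 15 ≡ 2 (mod 13).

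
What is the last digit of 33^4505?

Last digits of 3^n: 3, 9, 7, 1 (period 4).
4505 leaves remainder 1 on division by 4, so 33^4505 ends in 3.

3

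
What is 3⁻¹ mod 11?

4

11 = 3·3 + 2
3 = 1·2 + 1
2 = 2·1 + 0
Back-substituting gives 3·4 ≡ 1 (mod 11).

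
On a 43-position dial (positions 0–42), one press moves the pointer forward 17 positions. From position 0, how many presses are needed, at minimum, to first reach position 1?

38

17·38 = 646 = 15·43 + 1, so 17⁻¹ ≡ 38 (mod 43).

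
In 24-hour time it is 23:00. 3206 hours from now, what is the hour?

Dividing 3206 by 24 gives quotient 133 and remainder 14.
(23 + 14) mod 24 = 13.

13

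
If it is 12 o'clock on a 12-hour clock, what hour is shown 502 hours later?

10

502 mod 12 = 10 (since 41·12 = 492).
12 + 10 → 10 on a 12-hour dial.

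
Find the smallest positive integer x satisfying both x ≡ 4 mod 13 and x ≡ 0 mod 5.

x ≡ 0 (mod 5) gives x ∈ {0, 5, 10, 15, 20, 25, 30}.
The first of these with x mod 13 = 4 is 30.

30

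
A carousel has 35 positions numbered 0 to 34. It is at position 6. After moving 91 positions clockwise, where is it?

27

91 − 2·35 = 21, so 91 ≡ 21 (mod 35).
(6 + 21) mod 35 = 27.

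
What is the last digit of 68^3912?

Powers of 8 mod 10 repeat with period 4: 8, 4, 2, 6.
3912 mod 4 = 0, so the last digit matches 8^4 = 6.

6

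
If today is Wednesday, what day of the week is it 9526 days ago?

Thursday

9526 − 1360·7 = 6, so 9526 ≡ 6 (mod 7).
Wednesday − 6 days → Thursday.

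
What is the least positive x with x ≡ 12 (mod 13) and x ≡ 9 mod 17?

x ≡ 12 (mod 13) gives x ∈ {12, 25, 38, 51, 64, 77}.
The first of these with x mod 17 = 9 is 77.

77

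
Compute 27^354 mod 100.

9

Successive squares of 27 mod 100: 27^1≡27, 27^2≡29, 27^4≡41, 27^8≡81, 27^16≡61, 27^32≡21, 27^64≡41, 27^128≡81, 27^256≡61.
354 = 2 + 32 + 64 + 256, so 27^354 ≡ 29·21·41·61 ≡ 9 (mod 100).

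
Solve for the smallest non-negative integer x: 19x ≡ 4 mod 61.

The inverse of 19 mod 61 is 45 (since 19·45 = 855 ≡ 1).
Multiplying both sides by 45: x ≡ 45·4 = 180 ≡ 58 (mod 61).

58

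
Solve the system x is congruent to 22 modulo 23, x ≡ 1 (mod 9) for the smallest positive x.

x ≡ 1 (mod 9) gives x ∈ {1, 10, 19, 28, 37, 46, 55, 64, …}.
The first of these with x mod 23 = 22 is 91.

91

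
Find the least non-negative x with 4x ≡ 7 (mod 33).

10

4⁻¹ ≡ 25 (mod 33) because 4·25 = 100 = 3·33 + 1.
So x ≡ 25·7 = 175 ≡ 10 (mod 33).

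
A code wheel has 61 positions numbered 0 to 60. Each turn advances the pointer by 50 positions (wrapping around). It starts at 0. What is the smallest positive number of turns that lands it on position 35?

19

50⁻¹ ≡ 11 (mod 61) because 50·11 = 550 = 9·61 + 1.
So x ≡ 11·35 = 385 ≡ 19 (mod 61).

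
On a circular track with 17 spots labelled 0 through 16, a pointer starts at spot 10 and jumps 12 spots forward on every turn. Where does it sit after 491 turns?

3

491·12 = 5892.
Dividing 5892 by 17 gives quotient 346 and remainder 10.
(10 + 10) mod 17 = 3.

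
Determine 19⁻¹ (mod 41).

13

19·13 = 247 = 6·41 + 1, so 19⁻¹ ≡ 13 (mod 41).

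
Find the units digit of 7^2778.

9

Powers of 7 mod 10 repeat with period 4: 7, 9, 3, 1.
2778 leaves remainder 2 on division by 4, so 7^2778 ends in 9.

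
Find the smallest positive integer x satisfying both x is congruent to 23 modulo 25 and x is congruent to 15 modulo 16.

223

x ≡ 15 (mod 16) gives x ∈ {15, 31, 47, 63, 79, 95, 111, 127, …}.
The first of these with x mod 25 = 23 is 223.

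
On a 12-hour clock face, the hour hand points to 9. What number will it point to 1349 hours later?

1349 mod 12 = 5 (since 112·12 = 1344).
9 + 5 → 2 on a 12-hour dial.

2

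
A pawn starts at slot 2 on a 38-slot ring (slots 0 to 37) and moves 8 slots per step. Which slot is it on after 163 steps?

163·8 = 1304.
1304 = 34·38 + 12, so 1304 mod 38 = 12.
(2 + 12) mod 38 = 14.

14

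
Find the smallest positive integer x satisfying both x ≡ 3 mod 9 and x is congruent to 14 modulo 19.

x ≡ 3 (mod 9) gives x ∈ {3, 12, 21, 30, 39, 48, 57, 66, …}.
The first of these with x mod 19 = 14 is 147.

147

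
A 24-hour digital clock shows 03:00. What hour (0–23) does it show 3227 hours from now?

3227 mod 24 = 11 (since 134·24 = 3216).
(3 + 11) mod 24 = 14.

14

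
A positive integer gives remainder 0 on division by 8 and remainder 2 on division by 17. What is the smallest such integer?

104

Since 17·1 ≡ 1 (mod 8), take x = 2 + 17·((0−2)·1 mod 8) = 2 + 17·6 = 104.
Check: 104 mod 8 = 0, 104 mod 17 = 2.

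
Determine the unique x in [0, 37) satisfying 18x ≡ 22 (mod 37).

30

18⁻¹ ≡ 35 (mod 37) because 18·35 = 630 = 17·37 + 1.
Multiplying both sides by 35: x ≡ 35·22 = 770 ≡ 30 (mod 37).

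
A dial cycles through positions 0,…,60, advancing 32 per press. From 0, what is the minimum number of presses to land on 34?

43

The inverse of 32 mod 61 is 21 (since 32·21 = 672 ≡ 1).
Multiplying both sides by 21: x ≡ 21·34 = 714 ≡ 43 (mod 61).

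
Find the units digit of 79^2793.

9

The units digit of 79^n cycles with period 2: 9, 1, …
2793 leaves remainder 1 on division by 2, so 79^2793 ends in 9.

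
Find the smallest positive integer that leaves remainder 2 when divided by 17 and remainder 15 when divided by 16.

x ≡ 15 (mod 16) gives x ∈ {15, 31, 47, 63, 79, 95, 111, 127, …}.
The first of these with x mod 17 = 2 is 223.

223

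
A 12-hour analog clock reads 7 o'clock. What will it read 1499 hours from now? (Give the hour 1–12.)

Dividing 1499 by 12 gives quotient 124 and remainder 11.
7 + 11 → 6 on a 12-hour dial.

6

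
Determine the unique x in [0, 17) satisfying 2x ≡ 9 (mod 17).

13

2⁻¹ ≡ 9 (mod 17) because 2·9 = 18 = 1·17 + 1.
So x ≡ 9·9 = 81 ≡ 13 (mod 17).
Check: 2·13 = 26 = 1·17 + 9.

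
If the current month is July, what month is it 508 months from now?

508 mod 12 = 4 (since 42·12 = 504).
July + 4 months → November.

November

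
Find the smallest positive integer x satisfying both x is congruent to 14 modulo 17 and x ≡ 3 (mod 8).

99

Since 8·15 ≡ 1 (mod 17), take x = 3 + 8·((14−3)·15 mod 17) = 3 + 8·12 = 99.
Check: 99 mod 17 = 14, 99 mod 8 = 3.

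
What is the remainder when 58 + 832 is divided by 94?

832 = 8·94 + 80, so 832 mod 94 = 80.
(58 + 80) mod 94 = 44.

44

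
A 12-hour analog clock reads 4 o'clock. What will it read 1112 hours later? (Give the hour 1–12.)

1112 = 92·12 + 8, so 1112 mod 12 = 8.
4 + 8 → 12 on a 12-hour dial.

12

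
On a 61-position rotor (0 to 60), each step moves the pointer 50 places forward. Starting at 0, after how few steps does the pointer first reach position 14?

32

The inverse of 50 mod 61 is 11 (since 50·11 = 550 ≡ 1).
So x ≡ 11·14 = 154 ≡ 32 (mod 61).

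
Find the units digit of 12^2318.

4

Powers of 2 mod 10 repeat with period 4: 2, 4, 8, 6.
2318 leaves remainder 2 on division by 4, so 12^2318 ends in 4.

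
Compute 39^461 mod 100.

Successive squares of 39 mod 100: 39^1≡39, 39^2≡21, 39^4≡41, 39^8≡81, 39^16≡61, 39^32≡21, 39^64≡41, 39^128≡81, 39^256≡61.
461 = 1 + 4 + 8 + 64 + 128 + 256, so 39^461 ≡ 39·41·81·41·81·61 ≡ 39 (mod 100).

39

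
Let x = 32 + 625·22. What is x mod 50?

625·22 = 13750.
13750 = 275·50 + 0, so 13750 mod 50 = 0.
(32 + 0) mod 50 = 32.

32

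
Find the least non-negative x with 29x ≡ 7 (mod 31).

The inverse of 29 mod 31 is 15 (since 29·15 = 435 ≡ 1).
Multiplying both sides by 15: x ≡ 15·7 = 105 ≡ 12 (mod 31).
Check: 29·12 = 348 = 11·31 + 7.

12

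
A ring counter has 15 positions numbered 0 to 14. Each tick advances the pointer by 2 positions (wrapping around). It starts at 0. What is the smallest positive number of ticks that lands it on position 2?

1

The inverse of 2 mod 15 is 8 (since 2·8 = 16 ≡ 1).
So x ≡ 8·2 = 16 ≡ 1 (mod 15).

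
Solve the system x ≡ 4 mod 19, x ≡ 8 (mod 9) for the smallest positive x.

80

x ≡ 8 (mod 9) gives x ∈ {8, 17, 26, 35, 44, 53, 62, 71, …}.
The first of these with x mod 19 = 4 is 80.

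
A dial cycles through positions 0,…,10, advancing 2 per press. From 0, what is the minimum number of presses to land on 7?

2⁻¹ ≡ 6 (mod 11) because 2·6 = 12 = 1·11 + 1.
So x ≡ 6·7 = 42 ≡ 9 (mod 11).

9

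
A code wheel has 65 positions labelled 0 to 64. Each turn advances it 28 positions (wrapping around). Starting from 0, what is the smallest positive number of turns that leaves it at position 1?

7

28·7 = 196 = 3·65 + 1, so 28⁻¹ ≡ 7 (mod 65).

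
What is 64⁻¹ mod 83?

48

83 = 1·64 + 19
64 = 3·19 + 7
19 = 2·7 + 5
7 = 1·5 + 2
5 = 2·2 + 1
2 = 2·1 + 0
Back-substituting gives 64·48 ≡ 1 (mod 83).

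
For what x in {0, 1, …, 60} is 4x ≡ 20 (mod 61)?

5

The inverse of 4 mod 61 is 46 (since 4·46 = 184 ≡ 1).
Multiplying both sides by 46: x ≡ 46·20 = 920 ≡ 5 (mod 61).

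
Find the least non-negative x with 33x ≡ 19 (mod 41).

13

The inverse of 33 mod 41 is 5 (since 33·5 = 165 ≡ 1).
Multiplying both sides by 5: x ≡ 5·19 = 95 ≡ 13 (mod 41).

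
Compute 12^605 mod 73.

19

By repeated squaring mod 73: 12^1≡12, 12^2≡71, 12^4≡4, 12^8≡16, 12^16≡37, 12^32≡55, 12^64≡32, 12^128≡2, 12^256≡4, 12^512≡16.
605 = 1 + 4 + 8 + 16 + 64 + 512, so 12^605 ≡ 12·4·16·37·32·16 ≡ 19 (mod 73).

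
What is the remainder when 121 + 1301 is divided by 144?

126

Dividing 1301 by 144 gives quotient 9 and remainder 5.
(121 + 5) mod 144 = 126.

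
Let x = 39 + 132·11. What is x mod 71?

132·11 = 1452.
1452 = 20·71 + 32, so 1452 mod 71 = 32.
(39 + 32) mod 71 = 0.

0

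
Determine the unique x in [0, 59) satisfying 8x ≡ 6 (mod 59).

45

8⁻¹ ≡ 37 (mod 59) because 8·37 = 296 = 5·59 + 1.
So x ≡ 37·6 = 222 ≡ 45 (mod 59).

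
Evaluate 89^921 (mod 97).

Successive squares of 89 mod 97: 89^1≡89, 89^2≡64, 89^4≡22, 89^8≡96, 89^16≡1, 89^32≡1, 89^64≡1, 89^128≡1, 89^256≡1, 89^512≡1.
921 = 1 + 8 + 16 + 128 + 256 + 512, so 89^921 ≡ 89·96·1·1·1·1 ≡ 8 (mod 97).

8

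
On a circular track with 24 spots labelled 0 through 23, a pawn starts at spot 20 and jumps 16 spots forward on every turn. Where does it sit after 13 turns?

12

13·16 = 208.
208 mod 24 = 16 (since 8·24 = 192).
(20 + 16) mod 24 = 12.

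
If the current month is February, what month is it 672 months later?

February

672 − 56·12 = 0, so 672 ≡ 0 (mod 12).
February + 0 months → February.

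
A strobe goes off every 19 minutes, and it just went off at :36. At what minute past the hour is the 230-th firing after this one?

26

230·19 = 4370.
4370 mod 60 = 50 (since 72·60 = 4320).
(36 + 50) mod 60 = 26.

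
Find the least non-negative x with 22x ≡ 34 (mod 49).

6

22⁻¹ ≡ 29 (mod 49) because 22·29 = 638 = 13·49 + 1.
Multiplying both sides by 29: x ≡ 29·34 = 986 ≡ 6 (mod 49).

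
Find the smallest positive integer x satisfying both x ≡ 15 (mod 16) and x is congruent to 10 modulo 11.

Since 11·3 ≡ 1 (mod 16), take x = 10 + 11·((15−10)·3 mod 16) = 10 + 11·15 = 175.
Check: 175 mod 16 = 15, 175 mod 11 = 10.

175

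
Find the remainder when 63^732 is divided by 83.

3

Square-and-reduce mod 83: 63^1≡63, 63^2≡68, 63^4≡59, 63^8≡78, 63^16≡25, 63^32≡44, 63^64≡27, 63^128≡65, 63^256≡75, 63^512≡64.
Since 732 = 4 + 8 + 16 + 64 + 128 + 512 in binary, 63^732 ≡ 59·78·25·27·65·64 ≡ 3 (mod 83).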